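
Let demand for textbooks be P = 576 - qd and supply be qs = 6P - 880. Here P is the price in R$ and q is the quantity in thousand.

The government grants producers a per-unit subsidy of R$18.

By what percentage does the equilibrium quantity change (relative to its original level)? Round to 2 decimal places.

+4.19

Before the shock: 576 - P = 6P - 880 ⇒ 1456 = 7P ⇒ P = 208, q = 368.
Since sellers receive the price plus the subsidy, the effective supply curve becomes qs = 6P - 772.
New equilibrium: 576 - P = 6P - 772 ⇒ 1348 = 7P ⇒ P = 1348/7 ≈ 192.5714, q = 2684/7 ≈ 383.4286.
%Δq = (383.4286 − 368) / 368 × 100 = +4.19%.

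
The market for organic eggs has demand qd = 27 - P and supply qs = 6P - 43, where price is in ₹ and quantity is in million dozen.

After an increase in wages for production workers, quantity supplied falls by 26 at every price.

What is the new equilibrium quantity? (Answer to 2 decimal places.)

13.29

Solve the original market: 27 - P = 6P - 43, hence P = 10 and q = 17.
The new curves are qd = 27 - P (demand) and qs = 6P - 69 (supply).
Equate the new curves: 27 - P = 6P - 69, giving 96 = 7P, P = 96/7 ≈ 13.7143, q = 93/7 ≈ 13.2857.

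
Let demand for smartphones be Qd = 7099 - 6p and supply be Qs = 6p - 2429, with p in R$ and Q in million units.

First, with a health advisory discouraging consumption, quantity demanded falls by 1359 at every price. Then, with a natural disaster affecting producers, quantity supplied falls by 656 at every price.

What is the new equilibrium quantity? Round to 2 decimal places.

1327.50

Initially, 7099 - 6p = 6p - 2429, so 9528 = 12p and p = 794, Q = 2335.
After the shift, demand is Qd = 5740 - 6p and supply is Qs = 6p - 3085.
New equilibrium: 5740 - 6p = 6p - 3085 ⇒ 8825 = 12p ⇒ p = 8825/12 ≈ 735.4167, Q = 1327.5.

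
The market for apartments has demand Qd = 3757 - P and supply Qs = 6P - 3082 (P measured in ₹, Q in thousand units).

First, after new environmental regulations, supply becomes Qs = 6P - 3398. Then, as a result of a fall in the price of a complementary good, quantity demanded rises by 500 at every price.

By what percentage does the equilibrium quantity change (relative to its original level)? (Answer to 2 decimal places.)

+13.79

Original equilibrium: 3757 - P = 6P - 3082 gives 6839 = 7P, so P = 977 and Q = 2780.
The new curves are Qd = 4257 - P (demand) and Qs = 6P - 3398 (supply).
Clearing the new market: 4257 - P = 6P - 3398, so P = 7655/7 ≈ 1093.5714 and Q = 22144/7 ≈ 3163.4286.
%ΔQ = (3163.4286 − 2780) / 2780 × 100 = +13.79%.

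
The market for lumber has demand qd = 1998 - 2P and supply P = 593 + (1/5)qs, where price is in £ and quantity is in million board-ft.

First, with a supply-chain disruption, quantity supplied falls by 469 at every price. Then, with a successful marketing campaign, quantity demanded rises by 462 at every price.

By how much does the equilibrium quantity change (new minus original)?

+196

Original equilibrium: 1998 - 2P = 5P - 2965 gives 4963 = 7P, so P = 709 and q = 580.
The shock moves the curves to qd = 2460 - 2P and qs = 5P - 3434.
Setting them equal: 2460 - 2P = 5P - 3434 → 5894 = 7P, so P = 842 and q = 776.
Δq = 776 − 580 = +196.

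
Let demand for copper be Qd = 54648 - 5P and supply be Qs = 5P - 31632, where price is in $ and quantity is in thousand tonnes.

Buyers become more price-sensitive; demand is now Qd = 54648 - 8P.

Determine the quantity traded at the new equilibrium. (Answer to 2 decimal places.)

Original equilibrium: 54648 - 5P = 5P - 31632 gives 86280 = 10P, so P = 8628 and Q = 11508.
The new curves are Qd = 54648 - 8P (demand) and Qs = 5P - 31632 (supply).
Clearing the new market: 54648 - 8P = 5P - 31632, so P = 86280/13 ≈ 6636.9231 and Q = 20184/13 ≈ 1552.6154.

1552.62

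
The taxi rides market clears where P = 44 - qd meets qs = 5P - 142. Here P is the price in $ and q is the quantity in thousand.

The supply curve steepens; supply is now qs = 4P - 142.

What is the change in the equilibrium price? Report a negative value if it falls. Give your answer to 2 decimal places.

+6.20

Before the shock: 44 - P = 5P - 142 ⇒ 186 = 6P ⇒ P = 31, q = 13.
The new curves are qd = 44 - P (demand) and qs = 4P - 142 (supply).
Clearing the new market: 44 - P = 4P - 142, so P = 37.2 and q = 6.8.
ΔP = 37.2 − 31 = +6.20.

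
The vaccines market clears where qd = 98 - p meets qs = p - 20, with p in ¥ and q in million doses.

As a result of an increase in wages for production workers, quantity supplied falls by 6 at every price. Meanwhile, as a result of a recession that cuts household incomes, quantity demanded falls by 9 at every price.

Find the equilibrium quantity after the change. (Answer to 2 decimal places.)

31.50

Original equilibrium: 98 - p = p - 20 gives 118 = 2p, so p = 59 and q = 39.
After the shift, demand is qd = 89 - p and supply is qs = p - 26.
Setting them equal: 89 - p = p - 26 → 115 = 2p, so p = 57.5 and q = 31.5.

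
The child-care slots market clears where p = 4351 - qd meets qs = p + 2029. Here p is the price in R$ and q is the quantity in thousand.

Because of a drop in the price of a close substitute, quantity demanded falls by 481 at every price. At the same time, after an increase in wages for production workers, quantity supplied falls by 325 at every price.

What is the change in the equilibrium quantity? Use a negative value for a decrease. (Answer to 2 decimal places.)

Initially, 4351 - p = p + 2029, so 2322 = 2p and p = 1161, q = 3190.
The shock moves the curves to qd = 3870 - p and qs = p + 1704.
Equate the new curves: 3870 - p = p + 1704, giving 2166 = 2p, p = 1083, q = 2787.
Δq = 2787 − 3190 = -403.00.

-403.00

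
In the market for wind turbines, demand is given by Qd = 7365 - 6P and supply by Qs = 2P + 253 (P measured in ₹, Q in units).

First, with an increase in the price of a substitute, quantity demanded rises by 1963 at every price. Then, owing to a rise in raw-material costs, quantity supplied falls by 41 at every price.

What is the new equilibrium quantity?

2491

Before the shock: 7365 - 6P = 2P + 253 ⇒ 7112 = 8P ⇒ P = 889, Q = 2031.
The new curves are Qd = 9328 - 6P (demand) and Qs = 2P + 212 (supply).
New equilibrium: 9328 - 6P = 2P + 212 ⇒ 9116 = 8P ⇒ P = 1139.5, Q = 2491.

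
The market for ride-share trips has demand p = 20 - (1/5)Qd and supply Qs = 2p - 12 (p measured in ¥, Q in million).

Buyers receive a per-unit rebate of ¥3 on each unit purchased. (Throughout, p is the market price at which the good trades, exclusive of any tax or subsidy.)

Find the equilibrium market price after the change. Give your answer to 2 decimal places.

Solve the original market: 100 - 5p = 2p - 12, hence p = 16 and Q = 20.
Since buyers' out-of-pocket price is the market price minus the rebate, the effective demand curve becomes Qd = 115 - 5p.
Equate the new curves: 115 - 5p = 2p - 12, giving 127 = 7p, p = 127/7 ≈ 18.1429, Q = 170/7 ≈ 24.2857.

18.14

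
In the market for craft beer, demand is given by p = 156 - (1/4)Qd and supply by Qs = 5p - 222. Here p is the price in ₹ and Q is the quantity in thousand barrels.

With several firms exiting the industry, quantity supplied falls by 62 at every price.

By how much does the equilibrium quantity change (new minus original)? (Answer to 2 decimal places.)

Original equilibrium: 624 - 4p = 5p - 222 gives 846 = 9p, so p = 94 and Q = 248.
The new curves are Qd = 624 - 4p (demand) and Qs = 5p - 284 (supply).
Equate the new curves: 624 - 4p = 5p - 284, giving 908 = 9p, p = 908/9 ≈ 100.8889, Q = 1984/9 ≈ 220.4444.
ΔQ = 220.4444 − 248 = -27.56.

-27.56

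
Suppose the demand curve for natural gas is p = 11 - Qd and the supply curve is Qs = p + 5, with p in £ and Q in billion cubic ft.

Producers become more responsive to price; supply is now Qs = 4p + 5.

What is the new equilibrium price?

1.2

Original equilibrium: 11 - p = p + 5 gives 6 = 2p, so p = 3 and Q = 8.
The new curves are Qd = 11 - p (demand) and Qs = 4p + 5 (supply).
New equilibrium: 11 - p = 4p + 5 ⇒ 6 = 5p ⇒ p = 1.2, Q = 9.8.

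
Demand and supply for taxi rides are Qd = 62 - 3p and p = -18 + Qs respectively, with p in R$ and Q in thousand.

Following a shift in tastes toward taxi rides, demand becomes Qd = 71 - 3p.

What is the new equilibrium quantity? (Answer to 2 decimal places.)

31.25

Solve the original market: 62 - 3p = p + 18, hence p = 11 and Q = 29.
The shock moves the curves to Qd = 71 - 3p and Qs = p + 18.
Clearing the new market: 71 - 3p = p + 18, so p = 13.25 and Q = 31.25.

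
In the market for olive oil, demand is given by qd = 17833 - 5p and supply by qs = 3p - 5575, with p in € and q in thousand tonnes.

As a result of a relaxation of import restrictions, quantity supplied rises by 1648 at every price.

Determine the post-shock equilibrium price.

2720

Initially, 17833 - 5p = 3p - 5575, so 23408 = 8p and p = 2926, q = 3203.
With the change applied: demand qd = 17833 - 5p, supply qs = 3p - 3927.
Setting them equal: 17833 - 5p = 3p - 3927 → 21760 = 8p, so p = 2720 and q = 4233.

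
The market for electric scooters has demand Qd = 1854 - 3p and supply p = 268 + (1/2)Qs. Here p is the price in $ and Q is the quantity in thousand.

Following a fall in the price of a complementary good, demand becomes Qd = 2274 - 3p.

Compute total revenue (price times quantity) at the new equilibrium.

Initially, 1854 - 3p = 2p - 536, so 2390 = 5p and p = 478, Q = 420.
With the change applied: demand Qd = 2274 - 3p, supply Qs = 2p - 536.
Clearing the new market: 2274 - 3p = 2p - 536, so p = 562 and Q = 588.
New expenditure = 562 × 588 = 330456.

330456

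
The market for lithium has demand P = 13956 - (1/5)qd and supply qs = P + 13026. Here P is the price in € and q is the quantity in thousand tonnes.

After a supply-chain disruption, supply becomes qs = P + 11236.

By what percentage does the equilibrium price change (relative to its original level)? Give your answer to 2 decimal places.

+3.15

Original equilibrium: 69780 - 5P = P + 13026 gives 56754 = 6P, so P = 9459 and q = 22485.
The shock moves the curves to qd = 69780 - 5P and qs = P + 11236.
New equilibrium: 69780 - 5P = P + 11236 ⇒ 58544 = 6P ⇒ P = 29272/3 ≈ 9757.3333, q = 62980/3 ≈ 20993.3333.
%ΔP = (9757.3333 − 9459) / 9459 × 100 = +3.15%.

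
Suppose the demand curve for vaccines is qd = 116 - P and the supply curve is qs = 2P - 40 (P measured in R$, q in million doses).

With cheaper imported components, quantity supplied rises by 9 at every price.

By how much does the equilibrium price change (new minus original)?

Original equilibrium: 116 - P = 2P - 40 gives 156 = 3P, so P = 52 and q = 64.
The shock moves the curves to qd = 116 - P and qs = 2P - 31.
Clearing the new market: 116 - P = 2P - 31, so P = 49 and q = 67.
ΔP = 49 − 52 = -3.

-3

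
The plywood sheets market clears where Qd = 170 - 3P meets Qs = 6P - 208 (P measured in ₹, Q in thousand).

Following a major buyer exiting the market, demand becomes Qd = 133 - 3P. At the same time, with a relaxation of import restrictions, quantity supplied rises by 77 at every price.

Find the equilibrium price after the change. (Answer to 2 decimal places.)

Before the shock: 170 - 3P = 6P - 208 ⇒ 378 = 9P ⇒ P = 42, Q = 44.
The shock moves the curves to Qd = 133 - 3P and Qs = 6P - 131.
New equilibrium: 133 - 3P = 6P - 131 ⇒ 264 = 9P ⇒ P = 88/3 ≈ 29.3333, Q = 45.

29.33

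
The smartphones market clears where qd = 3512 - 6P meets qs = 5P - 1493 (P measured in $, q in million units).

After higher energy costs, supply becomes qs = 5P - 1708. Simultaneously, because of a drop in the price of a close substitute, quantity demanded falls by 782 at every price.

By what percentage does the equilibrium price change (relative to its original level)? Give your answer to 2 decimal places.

-11.33

Solve the original market: 3512 - 6P = 5P - 1493, hence P = 455 and q = 782.
The new curves are qd = 2730 - 6P (demand) and qs = 5P - 1708 (supply).
Equate the new curves: 2730 - 6P = 5P - 1708, giving 4438 = 11P, P = 4438/11 ≈ 403.4545, q = 3402/11 ≈ 309.2727.
%ΔP = (403.4545 − 455) / 455 × 100 = -11.33%.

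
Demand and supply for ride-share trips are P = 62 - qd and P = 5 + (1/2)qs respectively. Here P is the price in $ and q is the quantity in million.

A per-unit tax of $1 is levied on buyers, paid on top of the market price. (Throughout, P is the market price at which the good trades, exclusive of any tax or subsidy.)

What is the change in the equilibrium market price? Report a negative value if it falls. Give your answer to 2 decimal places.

-0.33

Initially, 62 - P = 2P - 10, so 72 = 3P and P = 24, q = 38.
Since buyers pay the price plus the tax, the effective demand curve becomes qd = 61 - P.
Equate the new curves: 61 - P = 2P - 10, giving 71 = 3P, P = 71/3 ≈ 23.6667, q = 112/3 ≈ 37.3333.
ΔP = 23.6667 − 24 = -0.33.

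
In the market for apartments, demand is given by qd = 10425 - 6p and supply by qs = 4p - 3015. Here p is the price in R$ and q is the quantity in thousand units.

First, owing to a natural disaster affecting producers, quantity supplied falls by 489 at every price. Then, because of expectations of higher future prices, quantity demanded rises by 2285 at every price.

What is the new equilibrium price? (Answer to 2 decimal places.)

1621.40

Initially, 10425 - 6p = 4p - 3015, so 13440 = 10p and p = 1344, q = 2361.
The new curves are qd = 12710 - 6p (demand) and qs = 4p - 3504 (supply).
Equate the new curves: 12710 - 6p = 4p - 3504, giving 16214 = 10p, p = 1621.4, q = 2981.6.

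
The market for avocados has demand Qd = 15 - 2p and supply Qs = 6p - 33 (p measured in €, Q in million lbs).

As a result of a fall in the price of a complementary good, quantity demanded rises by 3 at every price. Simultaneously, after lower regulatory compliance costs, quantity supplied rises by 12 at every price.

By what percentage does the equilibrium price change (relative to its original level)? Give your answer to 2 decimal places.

Original equilibrium: 15 - 2p = 6p - 33 gives 48 = 8p, so p = 6 and Q = 3.
The shock moves the curves to Qd = 18 - 2p and Qs = 6p - 21.
New equilibrium: 18 - 2p = 6p - 21 ⇒ 39 = 8p ⇒ p = 4.875, Q = 8.25.
%Δp = (4.875 − 6) / 6 × 100 = -18.75%.

-18.75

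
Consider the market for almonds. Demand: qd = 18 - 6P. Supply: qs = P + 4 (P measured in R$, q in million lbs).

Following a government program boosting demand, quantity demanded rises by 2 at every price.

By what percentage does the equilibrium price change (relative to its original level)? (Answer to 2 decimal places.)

+14.29

Initially, 18 - 6P = P + 4, so 14 = 7P and P = 2, q = 6.
The shock moves the curves to qd = 20 - 6P and qs = P + 4.
Equate the new curves: 20 - 6P = P + 4, giving 16 = 7P, P = 16/7 ≈ 2.2857, q = 44/7 ≈ 6.2857.
%ΔP = (2.2857 − 2) / 2 × 100 = +14.29%.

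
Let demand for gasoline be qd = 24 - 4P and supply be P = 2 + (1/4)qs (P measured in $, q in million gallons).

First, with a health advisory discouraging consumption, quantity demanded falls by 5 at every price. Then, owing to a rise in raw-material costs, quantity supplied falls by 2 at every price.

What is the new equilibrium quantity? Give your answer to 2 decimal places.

4.50

Solve the original market: 24 - 4P = 4P - 8, hence P = 4 and q = 8.
After the shift, demand is qd = 19 - 4P and supply is qs = 4P - 10.
Setting them equal: 19 - 4P = 4P - 10 → 29 = 8P, so P = 3.625 and q = 4.5.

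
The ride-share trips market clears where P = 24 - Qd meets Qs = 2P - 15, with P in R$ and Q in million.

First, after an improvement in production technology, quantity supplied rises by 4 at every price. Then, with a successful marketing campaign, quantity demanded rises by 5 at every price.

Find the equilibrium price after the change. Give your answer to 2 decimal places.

Solve the original market: 24 - P = 2P - 15, hence P = 13 and Q = 11.
The shock moves the curves to Qd = 29 - P and Qs = 2P - 11.
Setting them equal: 29 - P = 2P - 11 → 40 = 3P, so P = 40/3 ≈ 13.3333 and Q = 47/3 ≈ 15.6667.

13.33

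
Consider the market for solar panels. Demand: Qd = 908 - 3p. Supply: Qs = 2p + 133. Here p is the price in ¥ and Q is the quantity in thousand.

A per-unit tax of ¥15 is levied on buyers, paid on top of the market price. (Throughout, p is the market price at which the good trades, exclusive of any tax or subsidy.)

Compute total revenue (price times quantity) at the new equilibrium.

62050

Solve the original market: 908 - 3p = 2p + 133, hence p = 155 and Q = 443.
Since buyers pay the price plus the tax, the effective demand curve becomes Qd = 863 - 3p.
New equilibrium: 863 - 3p = 2p + 133 ⇒ 730 = 5p ⇒ p = 146, Q = 425.
New expenditure = 146 × 425 = 62050.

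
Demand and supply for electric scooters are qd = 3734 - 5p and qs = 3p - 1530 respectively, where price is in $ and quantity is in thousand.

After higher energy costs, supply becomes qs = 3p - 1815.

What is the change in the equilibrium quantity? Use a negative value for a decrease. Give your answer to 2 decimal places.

-178.13

Before the shock: 3734 - 5p = 3p - 1530 ⇒ 5264 = 8p ⇒ p = 658, q = 444.
With the change applied: demand qd = 3734 - 5p, supply qs = 3p - 1815.
Clearing the new market: 3734 - 5p = 3p - 1815, so p = 693.625 and q = 265.875.
Δq = 265.875 − 444 = -178.13.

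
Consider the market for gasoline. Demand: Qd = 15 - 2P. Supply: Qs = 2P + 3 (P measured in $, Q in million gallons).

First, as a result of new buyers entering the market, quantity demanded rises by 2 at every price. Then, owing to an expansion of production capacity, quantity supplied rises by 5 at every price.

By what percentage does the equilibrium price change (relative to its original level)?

-25

Before the shock: 15 - 2P = 2P + 3 ⇒ 12 = 4P ⇒ P = 3, Q = 9.
The new curves are Qd = 17 - 2P (demand) and Qs = 2P + 8 (supply).
Equate the new curves: 17 - 2P = 2P + 8, giving 9 = 4P, P = 2.25, Q = 12.5.
%ΔP = (2.25 − 3) / 3 × 100 = -25%.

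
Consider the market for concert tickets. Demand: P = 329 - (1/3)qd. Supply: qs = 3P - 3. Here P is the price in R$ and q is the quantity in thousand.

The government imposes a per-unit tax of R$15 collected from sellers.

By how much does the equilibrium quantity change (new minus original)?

-22.5

Original equilibrium: 987 - 3P = 3P - 3 gives 990 = 6P, so P = 165 and q = 492.
Since sellers keep the price net of the tax, the effective supply curve becomes qs = 3P - 48.
Equate the new curves: 987 - 3P = 3P - 48, giving 1035 = 6P, P = 172.5, q = 469.5.
Δq = 469.5 − 492 = -22.5.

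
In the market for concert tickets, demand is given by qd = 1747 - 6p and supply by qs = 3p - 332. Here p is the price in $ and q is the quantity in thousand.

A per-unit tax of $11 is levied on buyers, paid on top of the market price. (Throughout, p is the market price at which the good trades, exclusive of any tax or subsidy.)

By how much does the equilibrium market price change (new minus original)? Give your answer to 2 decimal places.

Before the shock: 1747 - 6p = 3p - 332 ⇒ 2079 = 9p ⇒ p = 231, q = 361.
Since buyers pay the price plus the tax, the effective demand curve becomes qd = 1681 - 6p.
Clearing the new market: 1681 - 6p = 3p - 332, so p = 671/3 ≈ 223.6667 and q = 339.
Δp = 223.6667 − 231 = -7.33.

-7.33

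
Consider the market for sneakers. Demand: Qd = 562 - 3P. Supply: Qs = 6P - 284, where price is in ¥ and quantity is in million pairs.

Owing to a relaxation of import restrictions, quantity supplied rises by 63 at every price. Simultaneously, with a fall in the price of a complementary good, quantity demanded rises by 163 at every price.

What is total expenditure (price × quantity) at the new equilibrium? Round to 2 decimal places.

Before the shock: 562 - 3P = 6P - 284 ⇒ 846 = 9P ⇒ P = 94, Q = 280.
The shock moves the curves to Qd = 725 - 3P and Qs = 6P - 221.
Clearing the new market: 725 - 3P = 6P - 221, so P = 946/9 ≈ 105.1111 and Q = 1229/3 ≈ 409.6667.
New expenditure = 105.1111 × 409.6667 = 43060.52.

43060.52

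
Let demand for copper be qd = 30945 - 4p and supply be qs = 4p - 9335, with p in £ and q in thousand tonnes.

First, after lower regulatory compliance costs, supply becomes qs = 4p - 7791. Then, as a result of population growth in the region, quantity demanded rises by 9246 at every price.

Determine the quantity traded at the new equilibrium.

Before the shock: 30945 - 4p = 4p - 9335 ⇒ 40280 = 8p ⇒ p = 5035, q = 10805.
After the shift, demand is qd = 40191 - 4p and supply is qs = 4p - 7791.
Setting them equal: 40191 - 4p = 4p - 7791 → 47982 = 8p, so p = 5997.75 and q = 16200.

16200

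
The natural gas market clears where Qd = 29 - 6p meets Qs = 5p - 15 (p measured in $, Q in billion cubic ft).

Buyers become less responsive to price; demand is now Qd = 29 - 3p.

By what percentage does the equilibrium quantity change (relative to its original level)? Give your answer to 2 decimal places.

Original equilibrium: 29 - 6p = 5p - 15 gives 44 = 11p, so p = 4 and Q = 5.
The new curves are Qd = 29 - 3p (demand) and Qs = 5p - 15 (supply).
Equate the new curves: 29 - 3p = 5p - 15, giving 44 = 8p, p = 5.5, Q = 12.5.
%ΔQ = (12.5 − 5) / 5 × 100 = +150.00%.

+150.00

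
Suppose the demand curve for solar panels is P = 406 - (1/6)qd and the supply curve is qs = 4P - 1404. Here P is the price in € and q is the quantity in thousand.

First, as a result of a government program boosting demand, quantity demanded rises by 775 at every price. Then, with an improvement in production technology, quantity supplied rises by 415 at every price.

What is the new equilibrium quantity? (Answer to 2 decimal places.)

Original equilibrium: 2436 - 6P = 4P - 1404 gives 3840 = 10P, so P = 384 and q = 132.
The new curves are qd = 3211 - 6P (demand) and qs = 4P - 989 (supply).
Equate the new curves: 3211 - 6P = 4P - 989, giving 4200 = 10P, P = 420, q = 691.

691.00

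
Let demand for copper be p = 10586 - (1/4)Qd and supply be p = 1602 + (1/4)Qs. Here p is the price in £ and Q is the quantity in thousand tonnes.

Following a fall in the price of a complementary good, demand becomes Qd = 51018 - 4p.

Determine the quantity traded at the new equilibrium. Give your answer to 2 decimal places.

Before the shock: 42344 - 4p = 4p - 6408 ⇒ 48752 = 8p ⇒ p = 6094, Q = 17968.
The new curves are Qd = 51018 - 4p (demand) and Qs = 4p - 6408 (supply).
Equate the new curves: 51018 - 4p = 4p - 6408, giving 57426 = 8p, p = 7178.25, Q = 22305.

22305.00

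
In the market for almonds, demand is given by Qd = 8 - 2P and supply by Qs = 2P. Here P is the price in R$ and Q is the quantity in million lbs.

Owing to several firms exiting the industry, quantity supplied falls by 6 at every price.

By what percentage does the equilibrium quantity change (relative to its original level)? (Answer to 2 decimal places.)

Before the shock: 8 - 2P = 2P ⇒ 8 = 4P ⇒ P = 2, Q = 4.
The shock moves the curves to Qd = 8 - 2P and Qs = 2P - 6.
Equate the new curves: 8 - 2P = 2P - 6, giving 14 = 4P, P = 3.5, Q = 1.
%ΔQ = (1 − 4) / 4 × 100 = -75.00%.

-75.00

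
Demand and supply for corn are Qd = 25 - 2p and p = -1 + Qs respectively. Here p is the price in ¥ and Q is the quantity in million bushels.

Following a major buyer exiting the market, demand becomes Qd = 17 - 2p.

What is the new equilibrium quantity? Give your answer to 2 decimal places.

Initially, 25 - 2p = p + 1, so 24 = 3p and p = 8, Q = 9.
The new curves are Qd = 17 - 2p (demand) and Qs = p + 1 (supply).
New equilibrium: 17 - 2p = p + 1 ⇒ 16 = 3p ⇒ p = 16/3 ≈ 5.3333, Q = 19/3 ≈ 6.3333.

6.33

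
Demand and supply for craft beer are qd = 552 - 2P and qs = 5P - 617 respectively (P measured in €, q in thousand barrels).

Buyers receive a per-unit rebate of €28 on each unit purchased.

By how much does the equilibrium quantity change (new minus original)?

Before the shock: 552 - 2P = 5P - 617 ⇒ 1169 = 7P ⇒ P = 167, q = 218.
Since buyers' out-of-pocket price is the market price minus the rebate, the effective demand curve becomes qd = 608 - 2P.
Setting them equal: 608 - 2P = 5P - 617 → 1225 = 7P, so P = 175 and q = 258.
Δq = 258 − 218 = +40.

+40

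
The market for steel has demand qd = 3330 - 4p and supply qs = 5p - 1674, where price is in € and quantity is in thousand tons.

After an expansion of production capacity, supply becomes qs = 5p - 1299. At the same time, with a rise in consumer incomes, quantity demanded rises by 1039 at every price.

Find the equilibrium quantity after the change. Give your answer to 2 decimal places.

Initially, 3330 - 4p = 5p - 1674, so 5004 = 9p and p = 556, q = 1106.
After the shift, demand is qd = 4369 - 4p and supply is qs = 5p - 1299.
New equilibrium: 4369 - 4p = 5p - 1299 ⇒ 5668 = 9p ⇒ p = 5668/9 ≈ 629.7778, q = 16649/9 ≈ 1849.8889.

1849.89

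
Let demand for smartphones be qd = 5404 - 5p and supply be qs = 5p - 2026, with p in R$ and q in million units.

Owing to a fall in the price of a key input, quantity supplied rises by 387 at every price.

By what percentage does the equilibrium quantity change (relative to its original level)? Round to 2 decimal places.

Initially, 5404 - 5p = 5p - 2026, so 7430 = 10p and p = 743, q = 1689.
The shock moves the curves to qd = 5404 - 5p and qs = 5p - 1639.
Clearing the new market: 5404 - 5p = 5p - 1639, so p = 704.3 and q = 1882.5.
%Δq = (1882.5 − 1689) / 1689 × 100 = +11.46%.

+11.46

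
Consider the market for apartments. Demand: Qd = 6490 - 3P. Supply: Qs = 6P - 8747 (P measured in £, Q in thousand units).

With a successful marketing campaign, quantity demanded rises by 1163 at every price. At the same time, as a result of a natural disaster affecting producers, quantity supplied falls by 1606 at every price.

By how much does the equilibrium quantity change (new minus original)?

+240

Before the shock: 6490 - 3P = 6P - 8747 ⇒ 15237 = 9P ⇒ P = 1693, Q = 1411.
With the change applied: demand Qd = 7653 - 3P, supply Qs = 6P - 10353.
Clearing the new market: 7653 - 3P = 6P - 10353, so P = 6002/3 ≈ 2000.6667 and Q = 1651.
ΔQ = 1651 − 1411 = +240.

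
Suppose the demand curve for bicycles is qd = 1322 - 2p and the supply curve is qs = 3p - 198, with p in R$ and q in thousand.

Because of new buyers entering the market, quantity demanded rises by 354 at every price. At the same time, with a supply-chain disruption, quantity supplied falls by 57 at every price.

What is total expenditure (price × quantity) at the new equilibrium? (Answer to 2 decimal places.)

Initially, 1322 - 2p = 3p - 198, so 1520 = 5p and p = 304, q = 714.
The shock moves the curves to qd = 1676 - 2p and qs = 3p - 255.
Setting them equal: 1676 - 2p = 3p - 255 → 1931 = 5p, so p = 386.2 and q = 903.6.
New expenditure = 386.2 × 903.6 = 348970.32.

348970.32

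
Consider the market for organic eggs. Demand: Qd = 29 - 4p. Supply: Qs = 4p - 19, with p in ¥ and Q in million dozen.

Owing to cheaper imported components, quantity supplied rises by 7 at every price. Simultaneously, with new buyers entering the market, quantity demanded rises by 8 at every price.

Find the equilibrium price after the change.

Solve the original market: 29 - 4p = 4p - 19, hence p = 6 and Q = 5.
With the change applied: demand Qd = 37 - 4p, supply Qs = 4p - 12.
Clearing the new market: 37 - 4p = 4p - 12, so p = 6.125 and Q = 12.5.

6.125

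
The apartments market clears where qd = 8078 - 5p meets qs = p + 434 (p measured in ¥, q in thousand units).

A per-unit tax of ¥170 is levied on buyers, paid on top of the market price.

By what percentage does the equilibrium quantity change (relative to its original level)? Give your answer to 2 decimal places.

-8.29

Solve the original market: 8078 - 5p = p + 434, hence p = 1274 and q = 1708.
Since buyers pay the price plus the tax, the effective demand curve becomes qd = 7228 - 5p.
New equilibrium: 7228 - 5p = p + 434 ⇒ 6794 = 6p ⇒ p = 3397/3 ≈ 1132.3333, q = 4699/3 ≈ 1566.3333.
%Δq = (1566.3333 − 1708) / 1708 × 100 = -8.29%.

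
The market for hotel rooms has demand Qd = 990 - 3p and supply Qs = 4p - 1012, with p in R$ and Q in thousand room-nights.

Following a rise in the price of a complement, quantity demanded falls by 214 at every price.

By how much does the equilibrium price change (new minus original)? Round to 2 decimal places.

Original equilibrium: 990 - 3p = 4p - 1012 gives 2002 = 7p, so p = 286 and Q = 132.
The shock moves the curves to Qd = 776 - 3p and Qs = 4p - 1012.
New equilibrium: 776 - 3p = 4p - 1012 ⇒ 1788 = 7p ⇒ p = 1788/7 ≈ 255.4286, Q = 68/7 ≈ 9.7143.
Δp = 255.4286 − 286 = -30.57.

-30.57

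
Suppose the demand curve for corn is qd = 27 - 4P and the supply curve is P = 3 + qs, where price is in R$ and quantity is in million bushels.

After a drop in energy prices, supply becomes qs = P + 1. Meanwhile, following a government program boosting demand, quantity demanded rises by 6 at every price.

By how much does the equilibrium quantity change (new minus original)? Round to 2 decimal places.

Before the shock: 27 - 4P = P - 3 ⇒ 30 = 5P ⇒ P = 6, q = 3.
The shock moves the curves to qd = 33 - 4P and qs = P + 1.
Clearing the new market: 33 - 4P = P + 1, so P = 6.4 and q = 7.4.
Δq = 7.4 − 3 = +4.40.

+4.40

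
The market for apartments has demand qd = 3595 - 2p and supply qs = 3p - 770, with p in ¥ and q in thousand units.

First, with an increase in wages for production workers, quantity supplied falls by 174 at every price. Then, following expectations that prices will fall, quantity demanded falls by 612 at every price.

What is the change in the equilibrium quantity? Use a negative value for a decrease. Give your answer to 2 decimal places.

-436.80

Before the shock: 3595 - 2p = 3p - 770 ⇒ 4365 = 5p ⇒ p = 873, q = 1849.
The new curves are qd = 2983 - 2p (demand) and qs = 3p - 944 (supply).
Setting them equal: 2983 - 2p = 3p - 944 → 3927 = 5p, so p = 785.4 and q = 1412.2.
Δq = 1412.2 − 1849 = -436.80.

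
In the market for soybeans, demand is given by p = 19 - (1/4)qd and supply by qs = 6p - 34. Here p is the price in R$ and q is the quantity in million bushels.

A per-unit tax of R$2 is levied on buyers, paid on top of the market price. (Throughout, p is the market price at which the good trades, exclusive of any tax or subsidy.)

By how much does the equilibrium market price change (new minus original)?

-0.8

Solve the original market: 76 - 4p = 6p - 34, hence p = 11 and q = 32.
Since buyers pay the price plus the tax, the effective demand curve becomes qd = 68 - 4p.
Clearing the new market: 68 - 4p = 6p - 34, so p = 10.2 and q = 27.2.
Δp = 10.2 − 11 = -0.8.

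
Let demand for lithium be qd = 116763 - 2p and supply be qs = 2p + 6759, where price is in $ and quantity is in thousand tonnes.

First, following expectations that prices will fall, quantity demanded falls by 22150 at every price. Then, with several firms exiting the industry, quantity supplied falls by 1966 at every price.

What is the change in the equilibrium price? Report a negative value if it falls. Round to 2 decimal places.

Before the shock: 116763 - 2p = 2p + 6759 ⇒ 110004 = 4p ⇒ p = 27501, q = 61761.
After the shift, demand is qd = 94613 - 2p and supply is qs = 2p + 4793.
Setting them equal: 94613 - 2p = 2p + 4793 → 89820 = 4p, so p = 22455 and q = 49703.
Δp = 22455 − 27501 = -5046.00.

-5046.00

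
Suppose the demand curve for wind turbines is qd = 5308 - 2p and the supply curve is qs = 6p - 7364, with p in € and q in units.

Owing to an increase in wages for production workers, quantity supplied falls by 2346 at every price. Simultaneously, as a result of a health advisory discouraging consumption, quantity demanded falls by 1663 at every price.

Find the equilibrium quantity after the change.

Original equilibrium: 5308 - 2p = 6p - 7364 gives 12672 = 8p, so p = 1584 and q = 2140.
The shock moves the curves to qd = 3645 - 2p and qs = 6p - 9710.
Setting them equal: 3645 - 2p = 6p - 9710 → 13355 = 8p, so p = 1669.375 and q = 306.25.

306.25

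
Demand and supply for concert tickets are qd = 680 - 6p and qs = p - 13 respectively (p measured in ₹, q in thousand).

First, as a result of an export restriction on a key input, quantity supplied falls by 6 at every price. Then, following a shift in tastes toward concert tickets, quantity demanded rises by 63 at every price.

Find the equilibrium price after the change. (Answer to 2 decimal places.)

108.86

Solve the original market: 680 - 6p = p - 13, hence p = 99 and q = 86.
After the shift, demand is qd = 743 - 6p and supply is qs = p - 19.
Setting them equal: 743 - 6p = p - 19 → 762 = 7p, so p = 762/7 ≈ 108.8571 and q = 629/7 ≈ 89.8571.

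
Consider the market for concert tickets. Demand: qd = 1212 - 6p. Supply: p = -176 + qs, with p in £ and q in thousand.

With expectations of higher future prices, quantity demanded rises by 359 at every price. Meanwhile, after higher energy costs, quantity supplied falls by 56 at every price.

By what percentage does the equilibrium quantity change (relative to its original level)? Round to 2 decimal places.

+1.01

Original equilibrium: 1212 - 6p = p + 176 gives 1036 = 7p, so p = 148 and q = 324.
The shock moves the curves to qd = 1571 - 6p and qs = p + 120.
Equate the new curves: 1571 - 6p = p + 120, giving 1451 = 7p, p = 1451/7 ≈ 207.2857, q = 2291/7 ≈ 327.2857.
%Δq = (327.2857 − 324) / 324 × 100 = +1.01%.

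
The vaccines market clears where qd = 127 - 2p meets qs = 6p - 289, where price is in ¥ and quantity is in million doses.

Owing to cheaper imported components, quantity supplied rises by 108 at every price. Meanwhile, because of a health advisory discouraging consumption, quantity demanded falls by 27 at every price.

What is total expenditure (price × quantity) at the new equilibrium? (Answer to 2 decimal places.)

1044.97

Before the shock: 127 - 2p = 6p - 289 ⇒ 416 = 8p ⇒ p = 52, q = 23.
With the change applied: demand qd = 100 - 2p, supply qs = 6p - 181.
Equate the new curves: 100 - 2p = 6p - 181, giving 281 = 8p, p = 35.125, q = 29.75.
New expenditure = 35.125 × 29.75 = 1044.97.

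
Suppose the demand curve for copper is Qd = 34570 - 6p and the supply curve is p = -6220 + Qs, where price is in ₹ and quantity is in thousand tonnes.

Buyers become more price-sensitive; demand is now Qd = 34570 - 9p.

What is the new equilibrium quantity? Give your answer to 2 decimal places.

9055.00

Original equilibrium: 34570 - 6p = p + 6220 gives 28350 = 7p, so p = 4050 and Q = 10270.
The new curves are Qd = 34570 - 9p (demand) and Qs = p + 6220 (supply).
Setting them equal: 34570 - 9p = p + 6220 → 28350 = 10p, so p = 2835 and Q = 9055.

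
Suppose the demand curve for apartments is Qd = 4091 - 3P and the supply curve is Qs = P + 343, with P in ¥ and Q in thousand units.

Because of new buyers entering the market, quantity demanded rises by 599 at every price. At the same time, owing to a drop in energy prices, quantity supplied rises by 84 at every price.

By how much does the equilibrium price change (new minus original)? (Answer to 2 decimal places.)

Before the shock: 4091 - 3P = P + 343 ⇒ 3748 = 4P ⇒ P = 937, Q = 1280.
The shock moves the curves to Qd = 4690 - 3P and Qs = P + 427.
Setting them equal: 4690 - 3P = P + 427 → 4263 = 4P, so P = 1065.75 and Q = 1492.75.
ΔP = 1065.75 − 937 = +128.75.

+128.75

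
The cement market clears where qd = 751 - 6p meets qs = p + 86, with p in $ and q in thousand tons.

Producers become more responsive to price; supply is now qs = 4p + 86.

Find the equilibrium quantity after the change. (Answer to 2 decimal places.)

352.00

Before the shock: 751 - 6p = p + 86 ⇒ 665 = 7p ⇒ p = 95, q = 181.
After the shift, demand is qd = 751 - 6p and supply is qs = 4p + 86.
Equate the new curves: 751 - 6p = 4p + 86, giving 665 = 10p, p = 66.5, q = 352.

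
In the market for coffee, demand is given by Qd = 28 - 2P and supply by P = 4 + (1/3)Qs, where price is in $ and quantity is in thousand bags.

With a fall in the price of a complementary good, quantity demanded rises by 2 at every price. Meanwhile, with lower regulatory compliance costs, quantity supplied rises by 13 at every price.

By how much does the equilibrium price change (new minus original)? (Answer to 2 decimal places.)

Before the shock: 28 - 2P = 3P - 12 ⇒ 40 = 5P ⇒ P = 8, Q = 12.
The new curves are Qd = 30 - 2P (demand) and Qs = 3P + 1 (supply).
Equate the new curves: 30 - 2P = 3P + 1, giving 29 = 5P, P = 5.8, Q = 18.4.
ΔP = 5.8 − 8 = -2.20.

-2.20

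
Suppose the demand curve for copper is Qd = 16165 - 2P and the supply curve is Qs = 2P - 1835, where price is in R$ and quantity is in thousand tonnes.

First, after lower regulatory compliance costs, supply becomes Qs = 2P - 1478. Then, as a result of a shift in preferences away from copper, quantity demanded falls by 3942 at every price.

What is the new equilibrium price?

3425.25

Initially, 16165 - 2P = 2P - 1835, so 18000 = 4P and P = 4500, Q = 7165.
The shock moves the curves to Qd = 12223 - 2P and Qs = 2P - 1478.
Setting them equal: 12223 - 2P = 2P - 1478 → 13701 = 4P, so P = 3425.25 and Q = 5372.5.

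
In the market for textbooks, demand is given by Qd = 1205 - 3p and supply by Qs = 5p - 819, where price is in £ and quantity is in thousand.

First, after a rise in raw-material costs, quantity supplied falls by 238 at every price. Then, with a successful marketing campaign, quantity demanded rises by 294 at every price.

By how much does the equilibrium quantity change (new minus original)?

Solve the original market: 1205 - 3p = 5p - 819, hence p = 253 and Q = 446.
The new curves are Qd = 1499 - 3p (demand) and Qs = 5p - 1057 (supply).
Equate the new curves: 1499 - 3p = 5p - 1057, giving 2556 = 8p, p = 319.5, Q = 540.5.
ΔQ = 540.5 − 446 = +94.5.

+94.5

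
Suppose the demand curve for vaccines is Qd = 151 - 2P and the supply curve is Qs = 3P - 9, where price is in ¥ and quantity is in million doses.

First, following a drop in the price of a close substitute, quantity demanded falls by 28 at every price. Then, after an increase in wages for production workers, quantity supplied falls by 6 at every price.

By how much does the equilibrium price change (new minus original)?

Original equilibrium: 151 - 2P = 3P - 9 gives 160 = 5P, so P = 32 and Q = 87.
With the change applied: demand Qd = 123 - 2P, supply Qs = 3P - 15.
Equate the new curves: 123 - 2P = 3P - 15, giving 138 = 5P, P = 27.6, Q = 67.8.
ΔP = 27.6 − 32 = -4.4.

-4.4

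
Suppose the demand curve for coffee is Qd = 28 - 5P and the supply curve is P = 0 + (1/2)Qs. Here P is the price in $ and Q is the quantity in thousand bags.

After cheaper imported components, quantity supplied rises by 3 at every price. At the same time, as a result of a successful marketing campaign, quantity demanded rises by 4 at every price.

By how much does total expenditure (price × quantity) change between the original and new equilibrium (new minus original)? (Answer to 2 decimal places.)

Initially, 28 - 5P = 2P, so 28 = 7P and P = 4, Q = 8.
After the shift, demand is Qd = 32 - 5P and supply is Qs = 2P + 3.
New equilibrium: 32 - 5P = 2P + 3 ⇒ 29 = 7P ⇒ P = 29/7 ≈ 4.1429, Q = 79/7 ≈ 11.2857.
Expenditure moves from 4×8 = 32 to 4.1429×11.2857 = 46.7551; change = +14.76.

+14.76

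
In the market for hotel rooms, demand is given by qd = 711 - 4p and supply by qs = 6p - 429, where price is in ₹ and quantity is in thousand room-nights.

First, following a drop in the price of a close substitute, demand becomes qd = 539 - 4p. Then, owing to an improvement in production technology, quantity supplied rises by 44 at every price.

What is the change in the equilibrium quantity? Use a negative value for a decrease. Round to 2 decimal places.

Solve the original market: 711 - 4p = 6p - 429, hence p = 114 and q = 255.
With the change applied: demand qd = 539 - 4p, supply qs = 6p - 385.
Clearing the new market: 539 - 4p = 6p - 385, so p = 92.4 and q = 169.4.
Δq = 169.4 − 255 = -85.60.

-85.60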